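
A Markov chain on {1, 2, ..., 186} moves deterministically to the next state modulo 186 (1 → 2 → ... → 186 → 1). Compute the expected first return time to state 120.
E[T_120 | X_0 = 120] = 186

The chain cycles deterministically, so starting at state 120 it returns in exactly 186 steps. Equivalently, the stationary distribution is uniform π_j = 1/186 for every state j, so by Kac's formula E[T_120] = 1/π_120 = 186.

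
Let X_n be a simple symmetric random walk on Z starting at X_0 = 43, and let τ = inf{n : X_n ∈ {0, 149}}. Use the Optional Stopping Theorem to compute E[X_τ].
E[X_τ] = 43

X_n is a martingale and τ is a bounded-mean stopping time (indeed τ is finite a.s. with bounded expectation since the walk is in a bounded region). By the OST, E[X_τ] = E[X_0] = 43. Equivalently: E[X_τ] = 149 · P(hit 149 first) + 0 · P(hit 0 first) = 149 · (43/149) = 43.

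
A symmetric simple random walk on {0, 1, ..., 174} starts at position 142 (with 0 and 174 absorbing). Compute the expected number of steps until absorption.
E[τ | X_0 = 142] = 4544

Let v_k = E[τ | X_0 = k]. Boundary: v_0 = v_174 = 0. Recurrence: v_k = 1 + (v_{k-1} + v_{k+1})/2 for 1 ≤ k ≤ 173. The particular solution to v_k − (v_{k-1} + v_{k+1})/2 = 1 is v_k = −k^2. Adding homogeneous solution A + B k and matching boundaries gives v_k = k (174 − k). Substituting k = 142: v_142 = 142 · 32 = 4544.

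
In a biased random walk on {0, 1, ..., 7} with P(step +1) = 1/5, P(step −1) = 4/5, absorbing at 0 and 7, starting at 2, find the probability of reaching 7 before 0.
P(hit 7 before 0) = (1 − (4)^2) / (1 − (4)^7) = 5/5461

Let u_k denote P(reach 7 before 0 | start at k). Boundary: u_0 = 0, u_7 = 1. Recurrence: u_k = 1/5·u_{k+1} + 4/5·u_{k-1} for 1 ≤ k ≤ 6. Try u_k = A + B·r^k with r = q/p = (4/5)/(1/5) = 4. Substitution satisfies the recurrence; boundary conditions give:
  u_k = (1 − r^k) / (1 − r^N) = (1 − (4)^2) / (1 − (4)^7) = 5/5461.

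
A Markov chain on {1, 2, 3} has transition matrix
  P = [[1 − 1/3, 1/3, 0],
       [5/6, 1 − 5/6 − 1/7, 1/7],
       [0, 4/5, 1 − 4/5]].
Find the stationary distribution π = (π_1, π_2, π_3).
π = (70/103, 28/103, 5/103)

This is a birth-death chain on three states, which satisfies detailed balance: π_1 · P_{12} = π_2 · P_{21} and π_2 · P_{23} = π_3 · P_{32}.
From π_1 · 1/3 = π_2 · 5/6: π_2/π_1 = (1/3)/(5/6) = 2/5.
From π_2 · 1/7 = π_3 · 4/5: π_3/π_2 = (1/7)/(4/5) = 5/28.
Take π_1 proportional to 1; then unnormalized π = (1, 2/5, 1/14). Normalize by dividing by the sum 103/70:
  π = (70/103, 28/103, 5/103).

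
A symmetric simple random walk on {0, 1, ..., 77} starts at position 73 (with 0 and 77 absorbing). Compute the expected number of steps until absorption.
E[τ | X_0 = 73] = 292

Let v_k = E[τ | X_0 = k]. Boundary: v_0 = v_77 = 0. Recurrence: v_k = 1 + (v_{k-1} + v_{k+1})/2 for 1 ≤ k ≤ 76. The particular solution to v_k − (v_{k-1} + v_{k+1})/2 = 1 is v_k = −k^2. Adding homogeneous solution A + B k and matching boundaries gives v_k = k (77 − k). Substituting k = 73: v_73 = 73 · 4 = 292.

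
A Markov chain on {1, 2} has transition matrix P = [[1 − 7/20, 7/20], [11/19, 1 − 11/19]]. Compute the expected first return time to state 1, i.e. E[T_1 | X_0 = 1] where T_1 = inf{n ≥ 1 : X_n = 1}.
E[T_1 | X_0 = 1] = 1/π_1 = 353/220

For an irreducible recurrent Markov chain with stationary distribution π, E[T_i | X_0 = i] = 1/π_i (Kac's formula). Here π_1 = (11/19)/(7/20 + 11/19) = (11/19)/(353/380) = 220/353, so E[T_1 | X_0 = 1] = 1/π_1 = (7/20 + 11/19)/(11/19) = (353/380)/(11/19) = 353/220.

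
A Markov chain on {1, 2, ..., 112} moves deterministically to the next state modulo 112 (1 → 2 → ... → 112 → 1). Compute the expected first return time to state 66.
E[T_66 | X_0 = 66] = 112

The chain cycles deterministically, so starting at state 66 it returns in exactly 112 steps. Equivalently, the stationary distribution is uniform π_j = 1/112 for every state j, so by Kac's formula E[T_66] = 1/π_66 = 112.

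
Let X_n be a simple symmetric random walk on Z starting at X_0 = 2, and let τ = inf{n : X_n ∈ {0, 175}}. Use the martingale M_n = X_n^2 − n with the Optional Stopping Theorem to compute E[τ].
E[τ] = 346

M_n = X_n^2 − n is a martingale (since E[X_{n+1}^2 | F_n] = X_n^2 + 1). By OST (τ has finite mean in a bounded region), E[M_τ] = E[M_0] = X_0^2 − 0 = 2^2 = 4. Also E[M_τ] = E[X_τ^2] − E[τ]. The walk exits at 0 or 175, with P(hit 175 first) = 2/175, so E[X_τ^2] = 175^2 · 2/175 + 0 = 350. Thus E[τ] = E[X_τ^2] − E[M_τ] = 350 − 4 = 346 = 2(175 − 2) = 346.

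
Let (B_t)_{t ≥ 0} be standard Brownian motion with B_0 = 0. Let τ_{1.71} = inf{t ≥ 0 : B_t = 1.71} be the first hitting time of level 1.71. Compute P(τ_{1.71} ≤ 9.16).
P(τ_{1.71} ≤ 9.16) = 2(1 − Φ(1.71/√9.16)) = 2(1 − Φ(0.5650)) ≈ 0.5721

By the reflection principle for standard BM, P(τ_b ≤ t) = 2 · P(B_t ≥ b). Since B_t ~ N(0, t), P(B_t ≥ 1.71) = 1 − Φ(1.71/√t) = 1 − Φ(1.71/√9.16) = 1 − Φ(0.5650) ≈ 0.28604. Doubling: P(τ_{1.71} ≤ 9.16) ≈ 2 · 0.28604 = 0.57208 ≈ 0.5721.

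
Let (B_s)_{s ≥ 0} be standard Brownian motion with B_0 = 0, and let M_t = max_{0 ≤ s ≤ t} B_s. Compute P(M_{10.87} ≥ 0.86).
P(M_{10.87} ≥ 0.86) = 2·P(B_{10.87} ≥ 0.86) = 2(1 − Φ(0.86/√10.87)) ≈ 0.7942

By the reflection principle for Brownian motion, P(M_t ≥ a) = 2 · P(B_t ≥ a) for a ≥ 0. Since B_t ~ N(0, t), P(B_t ≥ 0.86) = 1 − Φ(0.86/√t) = 1 − Φ(0.86/√10.87) = 1 − Φ(0.2608). So
  P(M_{10.87} ≥ 0.86) = 2(1 − Φ(0.2608)) ≈ 0.7942.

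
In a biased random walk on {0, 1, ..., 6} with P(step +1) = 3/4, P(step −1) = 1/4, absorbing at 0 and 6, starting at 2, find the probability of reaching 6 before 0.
P(hit 6 before 0) = (1 − (1/3)^2) / (1 − (1/3)^6) = 81/91

Let u_k denote P(reach 6 before 0 | start at k). Boundary: u_0 = 0, u_6 = 1. Recurrence: u_k = 3/4·u_{k+1} + 1/4·u_{k-1} for 1 ≤ k ≤ 5. Try u_k = A + B·r^k with r = q/p = (1/4)/(3/4) = 1/3. Substitution satisfies the recurrence; boundary conditions give:
  u_k = (1 − r^k) / (1 − r^N) = (1 − (1/3)^2) / (1 − (1/3)^6) = 81/91.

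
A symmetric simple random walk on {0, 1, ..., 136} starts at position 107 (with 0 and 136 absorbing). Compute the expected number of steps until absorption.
E[τ | X_0 = 107] = 3103

Let v_k = E[τ | X_0 = k]. Boundary: v_0 = v_136 = 0. Recurrence: v_k = 1 + (v_{k-1} + v_{k+1})/2 for 1 ≤ k ≤ 135. The particular solution to v_k − (v_{k-1} + v_{k+1})/2 = 1 is v_k = −k^2. Adding homogeneous solution A + B k and matching boundaries gives v_k = k (136 − k). Substituting k = 107: v_107 = 107 · 29 = 3103.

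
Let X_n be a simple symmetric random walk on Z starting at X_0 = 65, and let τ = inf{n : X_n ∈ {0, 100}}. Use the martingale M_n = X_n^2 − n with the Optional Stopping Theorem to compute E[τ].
E[τ] = 2275

M_n = X_n^2 − n is a martingale (since E[X_{n+1}^2 | F_n] = X_n^2 + 1). By OST (τ has finite mean in a bounded region), E[M_τ] = E[M_0] = X_0^2 − 0 = 65^2 = 4225. Also E[M_τ] = E[X_τ^2] − E[τ]. The walk exits at 0 or 100, with P(hit 100 first) = 65/100, so E[X_τ^2] = 100^2 · 65/100 + 0 = 6500. Thus E[τ] = E[X_τ^2] − E[M_τ] = 6500 − 4225 = 2275 = 65(100 − 65) = 2275.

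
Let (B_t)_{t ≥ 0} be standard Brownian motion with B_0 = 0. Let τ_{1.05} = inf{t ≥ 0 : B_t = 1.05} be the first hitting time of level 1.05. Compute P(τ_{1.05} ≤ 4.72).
P(τ_{1.05} ≤ 4.72) = 2(1 − Φ(1.05/√4.72)) = 2(1 − Φ(0.4833)) ≈ 0.6289

By the reflection principle for standard BM, P(τ_b ≤ t) = 2 · P(B_t ≥ b). Since B_t ~ N(0, t), P(B_t ≥ 1.05) = 1 − Φ(1.05/√t) = 1 − Φ(1.05/√4.72) = 1 − Φ(0.4833) ≈ 0.31444. Doubling: P(τ_{1.05} ≤ 4.72) ≈ 2 · 0.31444 = 0.62888 ≈ 0.6289.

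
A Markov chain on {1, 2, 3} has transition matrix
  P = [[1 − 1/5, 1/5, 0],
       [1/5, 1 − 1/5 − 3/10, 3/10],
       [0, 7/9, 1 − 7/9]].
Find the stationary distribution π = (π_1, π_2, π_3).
π = (70/167, 70/167, 27/167)

This is a birth-death chain on three states, which satisfies detailed balance: π_1 · P_{12} = π_2 · P_{21} and π_2 · P_{23} = π_3 · P_{32}.
From π_1 · 1/5 = π_2 · 1/5: π_2/π_1 = (1/5)/(1/5) = 1.
From π_2 · 3/10 = π_3 · 7/9: π_3/π_2 = (3/10)/(7/9) = 27/70.
Take π_1 proportional to 1; then unnormalized π = (1, 1, 27/70). Normalize by dividing by the sum 167/70:
  π = (70/167, 70/167, 27/167).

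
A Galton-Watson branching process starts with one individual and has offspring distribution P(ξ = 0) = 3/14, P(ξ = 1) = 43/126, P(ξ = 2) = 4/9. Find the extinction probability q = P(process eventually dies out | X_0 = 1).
q = 27/56

The pgf is f(s) = 3/14 + 43/126·s + 4/9·s². The extinction probability q is the smallest fixed point of f in [0, 1]. Setting s = f(s):
  4/9·s² + (43/126 − 1)·s + 3/14 = 0
  4/9·s² − (3/14 + 4/9)·s + 3/14 = 0
which factors as (s − 1)·(4/9·s − 3/14) = 0, giving roots s = 1 and s = (3/14)/(4/9) = 27/56.
Mean offspring μ = 43/126 + 2·4/9 = 155/126 > 1 (supercritical), so q < 1. The extinction probability is the smaller root: q = (3/14)/(4/9) = 27/56.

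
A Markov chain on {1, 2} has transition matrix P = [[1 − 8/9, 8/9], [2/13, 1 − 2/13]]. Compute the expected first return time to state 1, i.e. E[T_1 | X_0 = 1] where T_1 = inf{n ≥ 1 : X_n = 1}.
E[T_1 | X_0 = 1] = 1/π_1 = 61/9

For an irreducible recurrent Markov chain with stationary distribution π, E[T_i | X_0 = i] = 1/π_i (Kac's formula). Here π_1 = (2/13)/(8/9 + 2/13) = (2/13)/(122/117) = 9/61, so E[T_1 | X_0 = 1] = 1/π_1 = (8/9 + 2/13)/(2/13) = (122/117)/(2/13) = 61/9.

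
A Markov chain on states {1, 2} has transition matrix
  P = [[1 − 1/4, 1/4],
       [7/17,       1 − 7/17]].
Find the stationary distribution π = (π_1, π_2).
π_1 = 28/45, π_2 = 17/45

Solve πP = π with π_1 + π_2 = 1. From πP = π: π_1 · (1 − 1/4) + π_2 · 7/17 = π_1 ⇒ π_2 · 7/17 = π_1 · 1/4 ⇒ π_2/π_1 = (1/4)/(7/17) = 17/28. Together with π_1 + π_2 = 1:
  π_1 = (7/17)/(1/4 + 7/17) = (7/17)/(45/68) = 28/45,
  π_2 = (1/4)/(1/4 + 7/17) = (1/4)/(45/68) = 17/45.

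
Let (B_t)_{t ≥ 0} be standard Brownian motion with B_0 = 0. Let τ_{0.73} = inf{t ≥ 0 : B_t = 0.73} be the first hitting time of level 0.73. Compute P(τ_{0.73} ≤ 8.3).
P(τ_{0.73} ≤ 8.3) = 2(1 − Φ(0.73/√8.3)) = 2(1 − Φ(0.2534)) ≈ 0.8000

By the reflection principle for standard BM, P(τ_b ≤ t) = 2 · P(B_t ≥ b). Since B_t ~ N(0, t), P(B_t ≥ 0.73) = 1 − Φ(0.73/√t) = 1 − Φ(0.73/√8.3) = 1 − Φ(0.2534) ≈ 0.39998. Doubling: P(τ_{0.73} ≤ 8.3) ≈ 2 · 0.39998 = 0.79996 ≈ 0.8000.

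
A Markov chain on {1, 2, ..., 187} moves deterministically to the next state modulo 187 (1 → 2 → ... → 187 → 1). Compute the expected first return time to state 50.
E[T_50 | X_0 = 50] = 187

The chain cycles deterministically, so starting at state 50 it returns in exactly 187 steps. Equivalently, the stationary distribution is uniform π_j = 1/187 for every state j, so by Kac's formula E[T_50] = 1/π_50 = 187.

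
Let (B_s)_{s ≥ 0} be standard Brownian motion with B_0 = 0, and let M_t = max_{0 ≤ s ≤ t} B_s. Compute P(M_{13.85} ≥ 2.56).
P(M_{13.85} ≥ 2.56) = 2·P(B_{13.85} ≥ 2.56) = 2(1 − Φ(2.56/√13.85)) ≈ 0.4915

By the reflection principle for Brownian motion, P(M_t ≥ a) = 2 · P(B_t ≥ a) for a ≥ 0. Since B_t ~ N(0, t), P(B_t ≥ 2.56) = 1 − Φ(2.56/√t) = 1 − Φ(2.56/√13.85) = 1 − Φ(0.6879). So
  P(M_{13.85} ≥ 2.56) = 2(1 − Φ(0.6879)) ≈ 0.4915.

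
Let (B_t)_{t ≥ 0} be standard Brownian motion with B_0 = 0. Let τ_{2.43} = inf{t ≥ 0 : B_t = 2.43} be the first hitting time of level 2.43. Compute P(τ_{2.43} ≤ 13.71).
P(τ_{2.43} ≤ 13.71) = 2(1 − Φ(2.43/√13.71)) = 2(1 − Φ(0.6563)) ≈ 0.5116

By the reflection principle for standard BM, P(τ_b ≤ t) = 2 · P(B_t ≥ b). Since B_t ~ N(0, t), P(B_t ≥ 2.43) = 1 − Φ(2.43/√t) = 1 − Φ(2.43/√13.71) = 1 − Φ(0.6563) ≈ 0.25582. Doubling: P(τ_{2.43} ≤ 13.71) ≈ 2 · 0.25582 = 0.51164 ≈ 0.5116.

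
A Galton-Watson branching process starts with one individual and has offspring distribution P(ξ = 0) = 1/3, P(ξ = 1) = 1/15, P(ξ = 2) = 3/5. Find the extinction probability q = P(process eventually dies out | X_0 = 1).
q = 5/9

The pgf is f(s) = 1/3 + 1/15·s + 3/5·s². The extinction probability q is the smallest fixed point of f in [0, 1]. Setting s = f(s):
  3/5·s² + (1/15 − 1)·s + 1/3 = 0
  3/5·s² − (1/3 + 3/5)·s + 1/3 = 0
which factors as (s − 1)·(3/5·s − 1/3) = 0, giving roots s = 1 and s = (1/3)/(3/5) = 5/9.
Mean offspring μ = 1/15 + 2·3/5 = 19/15 > 1 (supercritical), so q < 1. The extinction probability is the smaller root: q = (1/3)/(3/5) = 5/9.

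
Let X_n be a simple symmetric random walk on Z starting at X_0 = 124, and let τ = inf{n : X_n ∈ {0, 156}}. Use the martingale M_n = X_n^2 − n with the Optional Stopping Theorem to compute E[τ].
E[τ] = 3968

M_n = X_n^2 − n is a martingale (since E[X_{n+1}^2 | F_n] = X_n^2 + 1). By OST (τ has finite mean in a bounded region), E[M_τ] = E[M_0] = X_0^2 − 0 = 124^2 = 15376. Also E[M_τ] = E[X_τ^2] − E[τ]. The walk exits at 0 or 156, with P(hit 156 first) = 124/156, so E[X_τ^2] = 156^2 · 124/156 + 0 = 19344. Thus E[τ] = E[X_τ^2] − E[M_τ] = 19344 − 15376 = 3968 = 124(156 − 124) = 3968.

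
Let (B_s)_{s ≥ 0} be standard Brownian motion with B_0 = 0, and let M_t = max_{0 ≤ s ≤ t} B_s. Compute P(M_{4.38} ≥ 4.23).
P(M_{4.38} ≥ 4.23) = 2·P(B_{4.38} ≥ 4.23) = 2(1 − Φ(4.23/√4.38)) ≈ 0.0433

By the reflection principle for Brownian motion, P(M_t ≥ a) = 2 · P(B_t ≥ a) for a ≥ 0. Since B_t ~ N(0, t), P(B_t ≥ 4.23) = 1 − Φ(4.23/√t) = 1 − Φ(4.23/√4.38) = 1 − Φ(2.0212). So
  P(M_{4.38} ≥ 4.23) = 2(1 − Φ(2.0212)) ≈ 0.0433.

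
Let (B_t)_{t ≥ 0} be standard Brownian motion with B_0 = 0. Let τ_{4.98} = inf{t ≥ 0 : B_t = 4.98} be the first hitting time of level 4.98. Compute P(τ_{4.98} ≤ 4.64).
P(τ_{4.98} ≤ 4.64) = 2(1 − Φ(4.98/√4.64)) = 2(1 − Φ(2.3119)) ≈ 0.0208

By the reflection principle for standard BM, P(τ_b ≤ t) = 2 · P(B_t ≥ b). Since B_t ~ N(0, t), P(B_t ≥ 4.98) = 1 − Φ(4.98/√t) = 1 − Φ(4.98/√4.64) = 1 − Φ(2.3119) ≈ 0.01039. Doubling: P(τ_{4.98} ≤ 4.64) ≈ 2 · 0.01039 = 0.02078 ≈ 0.0208.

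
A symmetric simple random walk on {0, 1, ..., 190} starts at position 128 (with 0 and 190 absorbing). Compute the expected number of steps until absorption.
E[τ | X_0 = 128] = 7936

Let v_k = E[τ | X_0 = k]. Boundary: v_0 = v_190 = 0. Recurrence: v_k = 1 + (v_{k-1} + v_{k+1})/2 for 1 ≤ k ≤ 189. The particular solution to v_k − (v_{k-1} + v_{k+1})/2 = 1 is v_k = −k^2. Adding homogeneous solution A + B k and matching boundaries gives v_k = k (190 − k). Substituting k = 128: v_128 = 128 · 62 = 7936.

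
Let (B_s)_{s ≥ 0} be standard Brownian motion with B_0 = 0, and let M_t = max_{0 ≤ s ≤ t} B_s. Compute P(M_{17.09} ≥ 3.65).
P(M_{17.09} ≥ 3.65) = 2·P(B_{17.09} ≥ 3.65) = 2(1 − Φ(3.65/√17.09)) ≈ 0.3773

By the reflection principle for Brownian motion, P(M_t ≥ a) = 2 · P(B_t ≥ a) for a ≥ 0. Since B_t ~ N(0, t), P(B_t ≥ 3.65) = 1 − Φ(3.65/√t) = 1 − Φ(3.65/√17.09) = 1 − Φ(0.8829). So
  P(M_{17.09} ≥ 3.65) = 2(1 − Φ(0.8829)) ≈ 0.3773.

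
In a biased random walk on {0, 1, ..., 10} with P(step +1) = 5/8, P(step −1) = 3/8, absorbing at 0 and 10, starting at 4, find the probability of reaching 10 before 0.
P(hit 10 before 0) = (1 − (3/5)^4) / (1 − (3/5)^10) = 531250/606661

Let u_k denote P(reach 10 before 0 | start at k). Boundary: u_0 = 0, u_10 = 1. Recurrence: u_k = 5/8·u_{k+1} + 3/8·u_{k-1} for 1 ≤ k ≤ 9. Try u_k = A + B·r^k with r = q/p = (3/8)/(5/8) = 3/5. Substitution satisfies the recurrence; boundary conditions give:
  u_k = (1 − r^k) / (1 − r^N) = (1 − (3/5)^4) / (1 − (3/5)^10) = 531250/606661.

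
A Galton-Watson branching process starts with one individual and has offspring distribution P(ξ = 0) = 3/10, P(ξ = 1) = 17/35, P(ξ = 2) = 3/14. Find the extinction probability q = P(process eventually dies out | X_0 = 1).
q = 1

Mean offspring μ = 0·3/10 + 1·17/35 + 2·3/14 = 32/35 ≤ 1. For μ ≤ 1 with offspring not concentrated at 1, the Galton-Watson process goes extinct almost surely, so q = 1.
(Algebraic check: The pgf is f(s) = 3/10 + 17/35·s + 3/14·s². The extinction probability q is the smallest fixed point of f in [0, 1]. Setting s = f(s):
  3/14·s² + (17/35 − 1)·s + 3/10 = 0
  3/14·s² − (3/10 + 3/14)·s + 3/10 = 0
which factors as (s − 1)·(3/14·s − 3/10) = 0, giving roots s = 1 and s = (3/10)/(3/14) = 7/5. Since 7/5 ≥ 1, the smallest root in [0, 1] is s = 1.)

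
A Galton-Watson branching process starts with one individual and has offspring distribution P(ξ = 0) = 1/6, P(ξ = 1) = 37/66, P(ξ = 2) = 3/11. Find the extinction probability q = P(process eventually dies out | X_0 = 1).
q = 11/18

The pgf is f(s) = 1/6 + 37/66·s + 3/11·s². The extinction probability q is the smallest fixed point of f in [0, 1]. Setting s = f(s):
  3/11·s² + (37/66 − 1)·s + 1/6 = 0
  3/11·s² − (1/6 + 3/11)·s + 1/6 = 0
which factors as (s − 1)·(3/11·s − 1/6) = 0, giving roots s = 1 and s = (1/6)/(3/11) = 11/18.
Mean offspring μ = 37/66 + 2·3/11 = 73/66 > 1 (supercritical), so q < 1. The extinction probability is the smaller root: q = (1/6)/(3/11) = 11/18.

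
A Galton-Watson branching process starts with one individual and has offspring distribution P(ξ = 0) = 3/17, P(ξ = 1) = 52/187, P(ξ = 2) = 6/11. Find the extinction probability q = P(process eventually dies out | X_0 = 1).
q = 11/34

The pgf is f(s) = 3/17 + 52/187·s + 6/11·s². The extinction probability q is the smallest fixed point of f in [0, 1]. Setting s = f(s):
  6/11·s² + (52/187 − 1)·s + 3/17 = 0
  6/11·s² − (3/17 + 6/11)·s + 3/17 = 0
which factors as (s − 1)·(6/11·s − 3/17) = 0, giving roots s = 1 and s = (3/17)/(6/11) = 11/34.
Mean offspring μ = 52/187 + 2·6/11 = 256/187 > 1 (supercritical), so q < 1. The extinction probability is the smaller root: q = (3/17)/(6/11) = 11/34.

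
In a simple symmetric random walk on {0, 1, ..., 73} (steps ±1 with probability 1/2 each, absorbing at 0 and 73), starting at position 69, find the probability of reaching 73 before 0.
P(hit 73 before 0) = 69/73

Let u_k = P(hit 73 before 0 | start at k). Then u_0 = 0, u_73 = 1, and u_k = u_{k-1}/2 + u_{k+1}/2 for 1 ≤ k ≤ 72. This harmonic recurrence is solved by u_k = k/73, giving u_69 = 69/73.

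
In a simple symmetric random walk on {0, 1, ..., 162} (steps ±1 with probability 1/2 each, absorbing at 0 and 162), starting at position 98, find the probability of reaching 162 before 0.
P(hit 162 before 0) = 98/162 = 49/81

Let u_k = P(hit 162 before 0 | start at k). Then u_0 = 0, u_162 = 1, and u_k = u_{k-1}/2 + u_{k+1}/2 for 1 ≤ k ≤ 161. This harmonic recurrence is solved by u_k = k/162, giving u_98 = 98/162 = 49/81.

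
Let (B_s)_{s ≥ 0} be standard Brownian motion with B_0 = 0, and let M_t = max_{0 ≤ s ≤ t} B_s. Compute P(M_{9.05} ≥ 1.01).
P(M_{9.05} ≥ 1.01) = 2·P(B_{9.05} ≥ 1.01) = 2(1 − Φ(1.01/√9.05)) ≈ 0.7371

By the reflection principle for Brownian motion, P(M_t ≥ a) = 2 · P(B_t ≥ a) for a ≥ 0. Since B_t ~ N(0, t), P(B_t ≥ 1.01) = 1 − Φ(1.01/√t) = 1 − Φ(1.01/√9.05) = 1 − Φ(0.3357). So
  P(M_{9.05} ≥ 1.01) = 2(1 − Φ(0.3357)) ≈ 0.7371.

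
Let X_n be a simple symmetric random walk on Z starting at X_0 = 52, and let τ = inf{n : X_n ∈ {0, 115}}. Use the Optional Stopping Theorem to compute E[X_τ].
E[X_τ] = 52

X_n is a martingale and τ is a bounded-mean stopping time (indeed τ is finite a.s. with bounded expectation since the walk is in a bounded region). By the OST, E[X_τ] = E[X_0] = 52. Equivalently: E[X_τ] = 115 · P(hit 115 first) + 0 · P(hit 0 first) = 115 · (52/115) = 52.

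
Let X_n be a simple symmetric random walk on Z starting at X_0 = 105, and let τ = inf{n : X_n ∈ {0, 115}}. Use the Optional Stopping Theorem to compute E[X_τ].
E[X_τ] = 105

X_n is a martingale and τ is a bounded-mean stopping time (indeed τ is finite a.s. with bounded expectation since the walk is in a bounded region). By the OST, E[X_τ] = E[X_0] = 105. Equivalently: E[X_τ] = 115 · P(hit 115 first) + 0 · P(hit 0 first) = 115 · (105/115) = 105.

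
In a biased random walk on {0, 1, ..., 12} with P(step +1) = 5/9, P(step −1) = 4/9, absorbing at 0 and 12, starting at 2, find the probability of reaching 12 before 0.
P(hit 12 before 0) = (1 − (4/5)^2) / (1 − (4/5)^12) = 9765625/25262601

Let u_k denote P(reach 12 before 0 | start at k). Boundary: u_0 = 0, u_12 = 1. Recurrence: u_k = 5/9·u_{k+1} + 4/9·u_{k-1} for 1 ≤ k ≤ 11. Try u_k = A + B·r^k with r = q/p = (4/9)/(5/9) = 4/5. Substitution satisfies the recurrence; boundary conditions give:
  u_k = (1 − r^k) / (1 − r^N) = (1 − (4/5)^2) / (1 − (4/5)^12) = 9765625/25262601.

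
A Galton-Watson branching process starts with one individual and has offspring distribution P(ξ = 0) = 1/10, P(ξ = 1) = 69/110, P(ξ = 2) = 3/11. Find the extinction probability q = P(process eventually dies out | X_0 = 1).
q = 11/30

The pgf is f(s) = 1/10 + 69/110·s + 3/11·s². The extinction probability q is the smallest fixed point of f in [0, 1]. Setting s = f(s):
  3/11·s² + (69/110 − 1)·s + 1/10 = 0
  3/11·s² − (1/10 + 3/11)·s + 1/10 = 0
which factors as (s − 1)·(3/11·s − 1/10) = 0, giving roots s = 1 and s = (1/10)/(3/11) = 11/30.
Mean offspring μ = 69/110 + 2·3/11 = 129/110 > 1 (supercritical), so q < 1. The extinction probability is the smaller root: q = (1/10)/(3/11) = 11/30.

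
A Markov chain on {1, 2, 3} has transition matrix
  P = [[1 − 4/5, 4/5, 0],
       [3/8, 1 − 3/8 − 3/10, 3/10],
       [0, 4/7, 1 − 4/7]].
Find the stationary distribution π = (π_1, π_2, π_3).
π = (75/319, 160/319, 84/319)

This is a birth-death chain on three states, which satisfies detailed balance: π_1 · P_{12} = π_2 · P_{21} and π_2 · P_{23} = π_3 · P_{32}.
From π_1 · 4/5 = π_2 · 3/8: π_2/π_1 = (4/5)/(3/8) = 32/15.
From π_2 · 3/10 = π_3 · 4/7: π_3/π_2 = (3/10)/(4/7) = 21/40.
Take π_1 proportional to 1; then unnormalized π = (1, 32/15, 28/25). Normalize by dividing by the sum 319/75:
  π = (75/319, 160/319, 84/319).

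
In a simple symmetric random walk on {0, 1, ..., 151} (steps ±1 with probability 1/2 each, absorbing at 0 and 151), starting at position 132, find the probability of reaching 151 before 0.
P(hit 151 before 0) = 132/151

Let u_k = P(hit 151 before 0 | start at k). Then u_0 = 0, u_151 = 1, and u_k = u_{k-1}/2 + u_{k+1}/2 for 1 ≤ k ≤ 150. This harmonic recurrence is solved by u_k = k/151, giving u_132 = 132/151.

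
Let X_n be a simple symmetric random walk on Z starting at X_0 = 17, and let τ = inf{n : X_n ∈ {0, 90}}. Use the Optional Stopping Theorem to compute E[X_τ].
E[X_τ] = 17

X_n is a martingale and τ is a bounded-mean stopping time (indeed τ is finite a.s. with bounded expectation since the walk is in a bounded region). By the OST, E[X_τ] = E[X_0] = 17. Equivalently: E[X_τ] = 90 · P(hit 90 first) + 0 · P(hit 0 first) = 90 · (17/90) = 17.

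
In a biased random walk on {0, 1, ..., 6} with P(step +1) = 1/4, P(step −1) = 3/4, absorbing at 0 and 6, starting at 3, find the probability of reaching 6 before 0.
P(hit 6 before 0) = (1 − (3)^3) / (1 − (3)^6) = 1/28

Let u_k denote P(reach 6 before 0 | start at k). Boundary: u_0 = 0, u_6 = 1. Recurrence: u_k = 1/4·u_{k+1} + 3/4·u_{k-1} for 1 ≤ k ≤ 5. Try u_k = A + B·r^k with r = q/p = (3/4)/(1/4) = 3. Substitution satisfies the recurrence; boundary conditions give:
  u_k = (1 − r^k) / (1 − r^N) = (1 − (3)^3) / (1 − (3)^6) = 1/28.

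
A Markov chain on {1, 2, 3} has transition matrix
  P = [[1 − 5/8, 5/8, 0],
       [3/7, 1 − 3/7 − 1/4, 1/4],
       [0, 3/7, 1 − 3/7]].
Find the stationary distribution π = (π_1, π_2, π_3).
π = (288/953, 420/953, 245/953)

This is a birth-death chain on three states, which satisfies detailed balance: π_1 · P_{12} = π_2 · P_{21} and π_2 · P_{23} = π_3 · P_{32}.
From π_1 · 5/8 = π_2 · 3/7: π_2/π_1 = (5/8)/(3/7) = 35/24.
From π_2 · 1/4 = π_3 · 3/7: π_3/π_2 = (1/4)/(3/7) = 7/12.
Take π_1 proportional to 1; then unnormalized π = (1, 35/24, 245/288). Normalize by dividing by the sum 953/288:
  π = (288/953, 420/953, 245/953).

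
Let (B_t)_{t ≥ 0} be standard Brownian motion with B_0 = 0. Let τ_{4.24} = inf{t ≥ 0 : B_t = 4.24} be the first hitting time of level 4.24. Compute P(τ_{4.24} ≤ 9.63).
P(τ_{4.24} ≤ 9.63) = 2(1 − Φ(4.24/√9.63)) = 2(1 − Φ(1.3663)) ≈ 0.1718

By the reflection principle for standard BM, P(τ_b ≤ t) = 2 · P(B_t ≥ b). Since B_t ~ N(0, t), P(B_t ≥ 4.24) = 1 − Φ(4.24/√t) = 1 − Φ(4.24/√9.63) = 1 − Φ(1.3663) ≈ 0.08592. Doubling: P(τ_{4.24} ≤ 9.63) ≈ 2 · 0.08592 = 0.17184 ≈ 0.1718.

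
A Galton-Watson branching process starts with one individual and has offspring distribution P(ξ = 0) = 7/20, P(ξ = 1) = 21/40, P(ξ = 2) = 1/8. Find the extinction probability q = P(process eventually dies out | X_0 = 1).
q = 1

Mean offspring μ = 0·7/20 + 1·21/40 + 2·1/8 = 31/40 ≤ 1. For μ ≤ 1 with offspring not concentrated at 1, the Galton-Watson process goes extinct almost surely, so q = 1.
(Algebraic check: The pgf is f(s) = 7/20 + 21/40·s + 1/8·s². The extinction probability q is the smallest fixed point of f in [0, 1]. Setting s = f(s):
  1/8·s² + (21/40 − 1)·s + 7/20 = 0
  1/8·s² − (7/20 + 1/8)·s + 7/20 = 0
which factors as (s − 1)·(1/8·s − 7/20) = 0, giving roots s = 1 and s = (7/20)/(1/8) = 14/5. Since 14/5 ≥ 1, the smallest root in [0, 1] is s = 1.)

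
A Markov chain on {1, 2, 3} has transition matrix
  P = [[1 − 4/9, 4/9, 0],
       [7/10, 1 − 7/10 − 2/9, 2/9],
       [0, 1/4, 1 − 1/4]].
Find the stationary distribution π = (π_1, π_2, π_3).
π = (567/1247, 360/1247, 320/1247)

This is a birth-death chain on three states, which satisfies detailed balance: π_1 · P_{12} = π_2 · P_{21} and π_2 · P_{23} = π_3 · P_{32}.
From π_1 · 4/9 = π_2 · 7/10: π_2/π_1 = (4/9)/(7/10) = 40/63.
From π_2 · 2/9 = π_3 · 1/4: π_3/π_2 = (2/9)/(1/4) = 8/9.
Take π_1 proportional to 1; then unnormalized π = (1, 40/63, 320/567). Normalize by dividing by the sum 1247/567:
  π = (567/1247, 360/1247, 320/1247).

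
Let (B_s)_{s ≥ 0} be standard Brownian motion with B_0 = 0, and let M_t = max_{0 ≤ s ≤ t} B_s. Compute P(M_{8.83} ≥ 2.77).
P(M_{8.83} ≥ 2.77) = 2·P(B_{8.83} ≥ 2.77) = 2(1 − Φ(2.77/√8.83)) ≈ 0.3512

By the reflection principle for Brownian motion, P(M_t ≥ a) = 2 · P(B_t ≥ a) for a ≥ 0. Since B_t ~ N(0, t), P(B_t ≥ 2.77) = 1 − Φ(2.77/√t) = 1 − Φ(2.77/√8.83) = 1 − Φ(0.9322). So
  P(M_{8.83} ≥ 2.77) = 2(1 − Φ(0.9322)) ≈ 0.3512.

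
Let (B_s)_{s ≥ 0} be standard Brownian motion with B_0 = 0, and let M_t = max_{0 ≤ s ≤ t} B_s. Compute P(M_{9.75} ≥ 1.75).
P(M_{9.75} ≥ 1.75) = 2·P(B_{9.75} ≥ 1.75) = 2(1 − Φ(1.75/√9.75)) ≈ 0.5752

By the reflection principle for Brownian motion, P(M_t ≥ a) = 2 · P(B_t ≥ a) for a ≥ 0. Since B_t ~ N(0, t), P(B_t ≥ 1.75) = 1 − Φ(1.75/√t) = 1 − Φ(1.75/√9.75) = 1 − Φ(0.5604). So
  P(M_{9.75} ≥ 1.75) = 2(1 − Φ(0.5604)) ≈ 0.5752.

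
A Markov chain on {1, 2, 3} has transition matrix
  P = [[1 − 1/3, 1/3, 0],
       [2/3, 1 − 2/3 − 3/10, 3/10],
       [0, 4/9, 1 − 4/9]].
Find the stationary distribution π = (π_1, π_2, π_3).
π = (80/147, 40/147, 9/49)

This is a birth-death chain on three states, which satisfies detailed balance: π_1 · P_{12} = π_2 · P_{21} and π_2 · P_{23} = π_3 · P_{32}.
From π_1 · 1/3 = π_2 · 2/3: π_2/π_1 = (1/3)/(2/3) = 1/2.
From π_2 · 3/10 = π_3 · 4/9: π_3/π_2 = (3/10)/(4/9) = 27/40.
Take π_1 proportional to 1; then unnormalized π = (1, 1/2, 27/80). Normalize by dividing by the sum 147/80:
  π = (80/147, 40/147, 9/49).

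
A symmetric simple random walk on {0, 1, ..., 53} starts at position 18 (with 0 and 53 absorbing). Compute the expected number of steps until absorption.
E[τ | X_0 = 18] = 630

Let v_k = E[τ | X_0 = k]. Boundary: v_0 = v_53 = 0. Recurrence: v_k = 1 + (v_{k-1} + v_{k+1})/2 for 1 ≤ k ≤ 52. The particular solution to v_k − (v_{k-1} + v_{k+1})/2 = 1 is v_k = −k^2. Adding homogeneous solution A + B k and matching boundaries gives v_k = k (53 − k). Substituting k = 18: v_18 = 18 · 35 = 630.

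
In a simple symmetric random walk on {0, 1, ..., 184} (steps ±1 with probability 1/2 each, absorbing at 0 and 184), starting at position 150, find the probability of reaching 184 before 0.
P(hit 184 before 0) = 150/184 = 75/92

Let u_k = P(hit 184 before 0 | start at k). Then u_0 = 0, u_184 = 1, and u_k = u_{k-1}/2 + u_{k+1}/2 for 1 ≤ k ≤ 183. This harmonic recurrence is solved by u_k = k/184, giving u_150 = 150/184 = 75/92.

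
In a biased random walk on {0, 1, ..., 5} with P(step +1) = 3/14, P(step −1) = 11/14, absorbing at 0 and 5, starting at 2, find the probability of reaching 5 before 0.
P(hit 5 before 0) = (1 − (11/3)^2) / (1 − (11/3)^5) = 378/20101

Let u_k denote P(reach 5 before 0 | start at k). Boundary: u_0 = 0, u_5 = 1. Recurrence: u_k = 3/14·u_{k+1} + 11/14·u_{k-1} for 1 ≤ k ≤ 4. Try u_k = A + B·r^k with r = q/p = (11/14)/(3/14) = 11/3. Substitution satisfies the recurrence; boundary conditions give:
  u_k = (1 − r^k) / (1 − r^N) = (1 − (11/3)^2) / (1 − (11/3)^5) = 378/20101.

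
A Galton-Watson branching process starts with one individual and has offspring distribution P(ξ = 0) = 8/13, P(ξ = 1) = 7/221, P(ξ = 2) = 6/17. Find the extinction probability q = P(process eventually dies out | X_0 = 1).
q = 1

Mean offspring μ = 0·8/13 + 1·7/221 + 2·6/17 = 163/221 ≤ 1. For μ ≤ 1 with offspring not concentrated at 1, the Galton-Watson process goes extinct almost surely, so q = 1.
(Algebraic check: The pgf is f(s) = 8/13 + 7/221·s + 6/17·s². The extinction probability q is the smallest fixed point of f in [0, 1]. Setting s = f(s):
  6/17·s² + (7/221 − 1)·s + 8/13 = 0
  6/17·s² − (8/13 + 6/17)·s + 8/13 = 0
which factors as (s − 1)·(6/17·s − 8/13) = 0, giving roots s = 1 and s = (8/13)/(6/17) = 68/39. Since 68/39 ≥ 1, the smallest root in [0, 1] is s = 1.)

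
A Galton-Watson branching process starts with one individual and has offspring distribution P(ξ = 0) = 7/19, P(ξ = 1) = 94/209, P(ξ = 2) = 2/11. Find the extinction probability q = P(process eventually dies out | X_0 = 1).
q = 1

Mean offspring μ = 0·7/19 + 1·94/209 + 2·2/11 = 170/209 ≤ 1. For μ ≤ 1 with offspring not concentrated at 1, the Galton-Watson process goes extinct almost surely, so q = 1.
(Algebraic check: The pgf is f(s) = 7/19 + 94/209·s + 2/11·s². The extinction probability q is the smallest fixed point of f in [0, 1]. Setting s = f(s):
  2/11·s² + (94/209 − 1)·s + 7/19 = 0
  2/11·s² − (7/19 + 2/11)·s + 7/19 = 0
which factors as (s − 1)·(2/11·s − 7/19) = 0, giving roots s = 1 and s = (7/19)/(2/11) = 77/38. Since 77/38 ≥ 1, the smallest root in [0, 1] is s = 1.)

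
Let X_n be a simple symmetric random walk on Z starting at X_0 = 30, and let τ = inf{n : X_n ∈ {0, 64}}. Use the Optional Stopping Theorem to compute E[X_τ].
E[X_τ] = 30

X_n is a martingale and τ is a bounded-mean stopping time (indeed τ is finite a.s. with bounded expectation since the walk is in a bounded region). By the OST, E[X_τ] = E[X_0] = 30. Equivalently: E[X_τ] = 64 · P(hit 64 first) + 0 · P(hit 0 first) = 64 · (30/64) = 30.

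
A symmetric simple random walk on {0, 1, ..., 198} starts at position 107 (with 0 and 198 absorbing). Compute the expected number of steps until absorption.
E[τ | X_0 = 107] = 9737

Let v_k = E[τ | X_0 = k]. Boundary: v_0 = v_198 = 0. Recurrence: v_k = 1 + (v_{k-1} + v_{k+1})/2 for 1 ≤ k ≤ 197. The particular solution to v_k − (v_{k-1} + v_{k+1})/2 = 1 is v_k = −k^2. Adding homogeneous solution A + B k and matching boundaries gives v_k = k (198 − k). Substituting k = 107: v_107 = 107 · 91 = 9737.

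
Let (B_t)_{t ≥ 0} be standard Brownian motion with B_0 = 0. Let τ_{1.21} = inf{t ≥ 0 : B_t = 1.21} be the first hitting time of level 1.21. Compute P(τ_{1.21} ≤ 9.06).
P(τ_{1.21} ≤ 9.06) = 2(1 − Φ(1.21/√9.06)) = 2(1 − Φ(0.4020)) ≈ 0.6877

By the reflection principle for standard BM, P(τ_b ≤ t) = 2 · P(B_t ≥ b). Since B_t ~ N(0, t), P(B_t ≥ 1.21) = 1 − Φ(1.21/√t) = 1 − Φ(1.21/√9.06) = 1 − Φ(0.4020) ≈ 0.34384. Doubling: P(τ_{1.21} ≤ 9.06) ≈ 2 · 0.34384 = 0.68768 ≈ 0.6877.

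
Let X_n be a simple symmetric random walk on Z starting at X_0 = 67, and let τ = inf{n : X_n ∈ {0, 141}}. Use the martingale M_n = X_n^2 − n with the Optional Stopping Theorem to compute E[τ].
E[τ] = 4958

M_n = X_n^2 − n is a martingale (since E[X_{n+1}^2 | F_n] = X_n^2 + 1). By OST (τ has finite mean in a bounded region), E[M_τ] = E[M_0] = X_0^2 − 0 = 67^2 = 4489. Also E[M_τ] = E[X_τ^2] − E[τ]. The walk exits at 0 or 141, with P(hit 141 first) = 67/141, so E[X_τ^2] = 141^2 · 67/141 + 0 = 9447. Thus E[τ] = E[X_τ^2] − E[M_τ] = 9447 − 4489 = 4958 = 67(141 − 67) = 4958.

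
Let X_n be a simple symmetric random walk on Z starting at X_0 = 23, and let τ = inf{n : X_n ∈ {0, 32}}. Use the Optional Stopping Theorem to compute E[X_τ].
E[X_τ] = 23

X_n is a martingale and τ is a bounded-mean stopping time (indeed τ is finite a.s. with bounded expectation since the walk is in a bounded region). By the OST, E[X_τ] = E[X_0] = 23. Equivalently: E[X_τ] = 32 · P(hit 32 first) + 0 · P(hit 0 first) = 32 · (23/32) = 23.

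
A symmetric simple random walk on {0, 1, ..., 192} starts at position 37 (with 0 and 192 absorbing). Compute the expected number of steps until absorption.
E[τ | X_0 = 37] = 5735

Let v_k = E[τ | X_0 = k]. Boundary: v_0 = v_192 = 0. Recurrence: v_k = 1 + (v_{k-1} + v_{k+1})/2 for 1 ≤ k ≤ 191. The particular solution to v_k − (v_{k-1} + v_{k+1})/2 = 1 is v_k = −k^2. Adding homogeneous solution A + B k and matching boundaries gives v_k = k (192 − k). Substituting k = 37: v_37 = 37 · 155 = 5735.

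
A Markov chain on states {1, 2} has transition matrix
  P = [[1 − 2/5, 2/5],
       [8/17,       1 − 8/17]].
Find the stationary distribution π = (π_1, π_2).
π_1 = 20/37, π_2 = 17/37

Solve πP = π with π_1 + π_2 = 1. From πP = π: π_1 · (1 − 2/5) + π_2 · 8/17 = π_1 ⇒ π_2 · 8/17 = π_1 · 2/5 ⇒ π_2/π_1 = (2/5)/(8/17) = 17/20. Together with π_1 + π_2 = 1:
  π_1 = (8/17)/(2/5 + 8/17) = (8/17)/(74/85) = 20/37,
  π_2 = (2/5)/(2/5 + 8/17) = (2/5)/(74/85) = 17/37.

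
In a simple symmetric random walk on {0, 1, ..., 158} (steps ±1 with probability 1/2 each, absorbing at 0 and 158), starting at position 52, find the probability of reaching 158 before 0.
P(hit 158 before 0) = 52/158 = 26/79

Let u_k = P(hit 158 before 0 | start at k). Then u_0 = 0, u_158 = 1, and u_k = u_{k-1}/2 + u_{k+1}/2 for 1 ≤ k ≤ 157. This harmonic recurrence is solved by u_k = k/158, giving u_52 = 52/158 = 26/79.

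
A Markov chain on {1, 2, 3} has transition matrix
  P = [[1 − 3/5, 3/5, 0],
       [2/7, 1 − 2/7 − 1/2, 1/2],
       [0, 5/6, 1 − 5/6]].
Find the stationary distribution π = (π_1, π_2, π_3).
π = (25/109, 105/218, 63/218)

This is a birth-death chain on three states, which satisfies detailed balance: π_1 · P_{12} = π_2 · P_{21} and π_2 · P_{23} = π_3 · P_{32}.
From π_1 · 3/5 = π_2 · 2/7: π_2/π_1 = (3/5)/(2/7) = 21/10.
From π_2 · 1/2 = π_3 · 5/6: π_3/π_2 = (1/2)/(5/6) = 3/5.
Take π_1 proportional to 1; then unnormalized π = (1, 21/10, 63/50). Normalize by dividing by the sum 109/25:
  π = (25/109, 105/218, 63/218).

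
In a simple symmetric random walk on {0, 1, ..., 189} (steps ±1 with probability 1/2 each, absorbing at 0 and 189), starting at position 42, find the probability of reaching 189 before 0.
P(hit 189 before 0) = 42/189 = 2/9

Let u_k = P(hit 189 before 0 | start at k). Then u_0 = 0, u_189 = 1, and u_k = u_{k-1}/2 + u_{k+1}/2 for 1 ≤ k ≤ 188. This harmonic recurrence is solved by u_k = k/189, giving u_42 = 42/189 = 2/9.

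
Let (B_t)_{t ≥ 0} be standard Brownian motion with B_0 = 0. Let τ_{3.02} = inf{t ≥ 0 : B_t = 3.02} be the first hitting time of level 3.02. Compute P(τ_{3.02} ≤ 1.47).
P(τ_{3.02} ≤ 1.47) = 2(1 − Φ(3.02/√1.47)) = 2(1 − Φ(2.4909)) ≈ 0.0127

By the reflection principle for standard BM, P(τ_b ≤ t) = 2 · P(B_t ≥ b). Since B_t ~ N(0, t), P(B_t ≥ 3.02) = 1 − Φ(3.02/√t) = 1 − Φ(3.02/√1.47) = 1 − Φ(2.4909) ≈ 0.00637. Doubling: P(τ_{3.02} ≤ 1.47) ≈ 2 · 0.00637 = 0.01274 ≈ 0.0127.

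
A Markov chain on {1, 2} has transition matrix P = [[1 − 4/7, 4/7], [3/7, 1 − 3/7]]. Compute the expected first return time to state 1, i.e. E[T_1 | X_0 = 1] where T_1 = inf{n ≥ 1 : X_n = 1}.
E[T_1 | X_0 = 1] = 1/π_1 = 7/3

For an irreducible recurrent Markov chain with stationary distribution π, E[T_i | X_0 = i] = 1/π_i (Kac's formula). Here π_1 = (3/7)/(4/7 + 3/7) = (3/7)/(1) = 3/7, so E[T_1 | X_0 = 1] = 1/π_1 = (4/7 + 3/7)/(3/7) = (1)/(3/7) = 7/3.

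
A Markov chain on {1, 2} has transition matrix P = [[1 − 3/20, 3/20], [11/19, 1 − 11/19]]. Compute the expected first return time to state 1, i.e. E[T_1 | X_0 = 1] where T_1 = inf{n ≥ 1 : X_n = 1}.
E[T_1 | X_0 = 1] = 1/π_1 = 277/220

For an irreducible recurrent Markov chain with stationary distribution π, E[T_i | X_0 = i] = 1/π_i (Kac's formula). Here π_1 = (11/19)/(3/20 + 11/19) = (11/19)/(277/380) = 220/277, so E[T_1 | X_0 = 1] = 1/π_1 = (3/20 + 11/19)/(11/19) = (277/380)/(11/19) = 277/220.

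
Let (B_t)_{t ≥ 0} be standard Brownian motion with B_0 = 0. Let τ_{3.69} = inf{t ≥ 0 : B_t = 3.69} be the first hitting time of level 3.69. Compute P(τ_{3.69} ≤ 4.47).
P(τ_{3.69} ≤ 4.47) = 2(1 − Φ(3.69/√4.47)) = 2(1 − Φ(1.7453)) ≈ 0.0809

By the reflection principle for standard BM, P(τ_b ≤ t) = 2 · P(B_t ≥ b). Since B_t ~ N(0, t), P(B_t ≥ 3.69) = 1 − Φ(3.69/√t) = 1 − Φ(3.69/√4.47) = 1 − Φ(1.7453) ≈ 0.04047. Doubling: P(τ_{3.69} ≤ 4.47) ≈ 2 · 0.04047 = 0.08094 ≈ 0.0809.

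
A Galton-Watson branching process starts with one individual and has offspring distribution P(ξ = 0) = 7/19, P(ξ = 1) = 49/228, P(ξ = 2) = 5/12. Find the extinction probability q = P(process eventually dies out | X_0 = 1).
q = 84/95

The pgf is f(s) = 7/19 + 49/228·s + 5/12·s². The extinction probability q is the smallest fixed point of f in [0, 1]. Setting s = f(s):
  5/12·s² + (49/228 − 1)·s + 7/19 = 0
  5/12·s² − (7/19 + 5/12)·s + 7/19 = 0
which factors as (s − 1)·(5/12·s − 7/19) = 0, giving roots s = 1 and s = (7/19)/(5/12) = 84/95.
Mean offspring μ = 49/228 + 2·5/12 = 239/228 > 1 (supercritical), so q < 1. The extinction probability is the smaller root: q = (7/19)/(5/12) = 84/95.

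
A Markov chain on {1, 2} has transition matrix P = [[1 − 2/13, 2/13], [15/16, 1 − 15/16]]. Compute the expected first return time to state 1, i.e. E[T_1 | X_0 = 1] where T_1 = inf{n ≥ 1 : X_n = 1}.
E[T_1 | X_0 = 1] = 1/π_1 = 227/195

For an irreducible recurrent Markov chain with stationary distribution π, E[T_i | X_0 = i] = 1/π_i (Kac's formula). Here π_1 = (15/16)/(2/13 + 15/16) = (15/16)/(227/208) = 195/227, so E[T_1 | X_0 = 1] = 1/π_1 = (2/13 + 15/16)/(15/16) = (227/208)/(15/16) = 227/195.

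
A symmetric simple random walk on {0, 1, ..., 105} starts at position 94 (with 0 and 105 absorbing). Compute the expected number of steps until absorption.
E[τ | X_0 = 94] = 1034

Let v_k = E[τ | X_0 = k]. Boundary: v_0 = v_105 = 0. Recurrence: v_k = 1 + (v_{k-1} + v_{k+1})/2 for 1 ≤ k ≤ 104. The particular solution to v_k − (v_{k-1} + v_{k+1})/2 = 1 is v_k = −k^2. Adding homogeneous solution A + B k and matching boundaries gives v_k = k (105 − k). Substituting k = 94: v_94 = 94 · 11 = 1034.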